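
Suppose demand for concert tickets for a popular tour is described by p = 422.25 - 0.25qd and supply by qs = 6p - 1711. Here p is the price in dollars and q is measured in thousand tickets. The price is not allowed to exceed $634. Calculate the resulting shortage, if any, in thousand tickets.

Rearranging demand gives qd = 1689 - 4p. In a free market, 1689 - 4p = 6p - 1711 gives the equilibrium p* = 340, q* = 329.
The ceiling of 634 is above the equilibrium price 340, so it is not binding; the market clears at p* = 340, q* = 329.
Since the control does not bind, there is no shortage.

0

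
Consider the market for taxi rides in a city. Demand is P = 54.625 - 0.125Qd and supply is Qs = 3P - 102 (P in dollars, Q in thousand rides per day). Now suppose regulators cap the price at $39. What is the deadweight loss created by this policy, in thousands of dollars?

206.25

Rearranging demand gives Qd = 437 - 8P. In a free market, 437 - 8P = 3P - 102 gives the equilibrium P* = 49, Q* = 45.
The ceiling of 39 is below the equilibrium price 49, so it binds.
At P = 39: Qd = 437 - 8·39 = 125 and Qs = 3·39 - 102 = 15.
Quantity traded falls to 15. At Q = 15 the demand price is (437 - 15)/8 = 52.75 and the supply price is (102 + 15)/3 = 39.
Deadweight loss = ½ · (52.75 - 39) · (45 - 15) = ½ · 13.75 · 30 = 206.25.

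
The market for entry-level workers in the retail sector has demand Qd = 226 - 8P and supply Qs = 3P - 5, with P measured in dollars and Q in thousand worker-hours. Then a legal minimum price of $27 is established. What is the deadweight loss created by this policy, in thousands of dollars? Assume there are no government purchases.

528

Equilibrium: 226 - 8P = 3P - 5, so 231 = 11P and P* = 21, Q* = 58.
Since 27 > 21, the floor is binding.
At P = 27: Qd = 226 - 8·27 = 10 and Qs = 3·27 - 5 = 76.
Quantity traded falls to 10. At Q = 10 the demand price is (226 - 10)/8 = 27 and the supply price is (5 + 10)/3 = 5.
Deadweight loss = ½ · (27 - 5) · (58 - 10) = ½ · 22 · 48 = 528.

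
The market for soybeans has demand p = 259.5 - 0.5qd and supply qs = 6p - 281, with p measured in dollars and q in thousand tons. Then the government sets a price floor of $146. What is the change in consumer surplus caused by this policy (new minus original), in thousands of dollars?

-12558

Rearranging demand gives qd = 519 - 2p. Without the control the market clears where 519 - 2p = 6p - 281, i.e. p* = 100 and q* = 319.
The floor of 146 is above the equilibrium price 100, so it binds.
At p = 146: qd = 519 - 2·146 = 227 and qs = 6·146 - 281 = 595.
Consumer surplus without the control is ½ · (259.5 - 100) · 319 = 25440.25.
With the floor, consumers buy 227 units at 146, so CS = ½ · (259.5 - 146) · 227 = 12882.25.
Change in consumer surplus = 12882.25 - 25440.25 = -12558.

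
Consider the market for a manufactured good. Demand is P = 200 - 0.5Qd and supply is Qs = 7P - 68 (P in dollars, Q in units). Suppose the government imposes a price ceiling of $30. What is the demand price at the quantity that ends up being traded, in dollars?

129

Rearranging demand gives Qd = 400 - 2P. In a free market, 400 - 2P = 7P - 68 gives the equilibrium P* = 52, Q* = 296.
Since 30 < 52, the ceiling is binding.
At P = 30: Qd = 400 - 2·30 = 340 and Qs = 7·30 - 68 = 142.
Only 142 units reach the market. On the demand curve, the marginal buyer's willingness to pay at Q = 142 is (400 - 142)/2 = 129.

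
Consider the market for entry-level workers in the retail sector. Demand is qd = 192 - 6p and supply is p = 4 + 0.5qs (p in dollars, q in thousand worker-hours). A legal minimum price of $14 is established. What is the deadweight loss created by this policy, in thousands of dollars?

Rearranging supply gives qs = 2p - 8. In a free market, 192 - 6p = 2p - 8 gives the equilibrium p* = 25, q* = 42.
Since 14 is below p* = 25, the floor does not bind and the free-market outcome prevails.
Since the control does not bind, no trades are prevented and deadweight loss is zero.

0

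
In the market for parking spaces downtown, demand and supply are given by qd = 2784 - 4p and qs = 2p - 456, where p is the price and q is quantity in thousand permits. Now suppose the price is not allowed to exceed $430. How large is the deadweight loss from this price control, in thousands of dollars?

18150

In a free market, 2784 - 4p = 2p - 456 gives the equilibrium p* = 540, q* = 624.
Since 430 < 540, the ceiling is binding.
At p = 430: qd = 2784 - 4·430 = 1064 and qs = 2·430 - 456 = 404.
Quantity traded falls to 404. At q = 404 the demand price is (2784 - 404)/4 = 595 and the supply price is (456 + 404)/2 = 430.
Deadweight loss = ½ · (595 - 430) · (624 - 404) = ½ · 165 · 220 = 18150.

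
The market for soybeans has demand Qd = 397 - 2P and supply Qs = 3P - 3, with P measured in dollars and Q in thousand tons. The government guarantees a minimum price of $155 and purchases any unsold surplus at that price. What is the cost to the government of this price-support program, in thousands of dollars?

58125

Equilibrium: 397 - 2P = 3P - 3, so 400 = 5P and P* = 80, Q* = 237.
Since 155 > 80, the floor is binding.
At P = 155: Qd = 397 - 2·155 = 87 and Qs = 3·155 - 3 = 462.
Surplus = Qs - Qd = 375.
Government expenditure = surplus × support price = 375 × 155 = 58125.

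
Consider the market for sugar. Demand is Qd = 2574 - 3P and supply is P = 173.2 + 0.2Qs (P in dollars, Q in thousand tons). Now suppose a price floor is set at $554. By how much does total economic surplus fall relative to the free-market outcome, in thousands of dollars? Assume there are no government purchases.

Rearranging supply gives Qs = 5P - 866. Equilibrium: 2574 - 3P = 5P - 866, so 3440 = 8P and P* = 430, Q* = 1284.
The floor of 554 is above the equilibrium price 430, so it binds.
At P = 554: Qd = 2574 - 3·554 = 912 and Qs = 5·554 - 866 = 1904.
Quantity traded falls to 912. At Q = 912 the demand price is (2574 - 912)/3 = 554 and the supply price is (866 + 912)/5 = 355.6.
Deadweight loss = ½ · (554 - 355.6) · (1284 - 912) = ½ · 198.4 · 372 = 36902.4.

36902.4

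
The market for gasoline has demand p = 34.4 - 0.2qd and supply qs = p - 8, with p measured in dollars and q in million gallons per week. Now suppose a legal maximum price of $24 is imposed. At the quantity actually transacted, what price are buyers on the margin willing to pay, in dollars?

31.2

Rearranging demand gives qd = 172 - 5p. Setting quantity demanded equal to quantity supplied, 172 - 5p = p - 8, gives p* = 30 and q* = 22.
The ceiling of 24 is below the equilibrium price 30, so it binds.
At p = 24: qd = 172 - 5·24 = 52 and qs = 24 - 8 = 16.
Only 16 units reach the market. On the demand curve, the marginal buyer's willingness to pay at q = 16 is (172 - 16)/5 = 31.2.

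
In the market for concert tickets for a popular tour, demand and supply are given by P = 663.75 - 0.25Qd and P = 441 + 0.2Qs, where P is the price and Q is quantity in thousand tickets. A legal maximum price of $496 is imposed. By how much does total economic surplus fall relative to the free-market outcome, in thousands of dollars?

Rearranging demand gives Qd = 2655 - 4P; rearranging supply gives Qs = 5P - 2205. Setting quantity demanded equal to quantity supplied, 2655 - 4P = 5P - 2205, gives P* = 540 and Q* = 495.
Because the ceiling (496) lies below the market-clearing price, it is binding.
At P = 496: Qd = 2655 - 4·496 = 671 and Qs = 5·496 - 2205 = 275.
Quantity traded falls to 275. At Q = 275 the demand price is (2655 - 275)/4 = 595 and the supply price is (2205 + 275)/5 = 496.
Deadweight loss = ½ · (595 - 496) · (495 - 275) = ½ · 99 · 220 = 10890.

10890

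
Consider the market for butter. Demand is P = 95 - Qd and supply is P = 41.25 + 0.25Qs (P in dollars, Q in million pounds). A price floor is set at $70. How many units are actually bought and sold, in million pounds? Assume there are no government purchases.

25

Rearranging demand gives Qd = 95 - P; rearranging supply gives Qs = 4P - 165. Without the control the market clears where 95 - P = 4P - 165, i.e. P* = 52 and Q* = 43.
Because the floor (70) lies above the market-clearing price, it is binding.
At P = 70: Qd = 95 - 70 = 25 and Qs = 4·70 - 165 = 115.
The quantity actually transacted is the short side, demand: 25.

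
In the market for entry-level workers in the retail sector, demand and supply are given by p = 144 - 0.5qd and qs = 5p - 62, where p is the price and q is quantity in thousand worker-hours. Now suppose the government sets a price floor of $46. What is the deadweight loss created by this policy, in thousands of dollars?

Rearranging demand gives qd = 288 - 2p. Equilibrium: 288 - 2p = 5p - 62, so 350 = 7p and p* = 50, q* = 188.
Since 46 is below p* = 50, the floor does not bind and the free-market outcome prevails.
Since the control does not bind, no trades are prevented and deadweight loss is zero.

0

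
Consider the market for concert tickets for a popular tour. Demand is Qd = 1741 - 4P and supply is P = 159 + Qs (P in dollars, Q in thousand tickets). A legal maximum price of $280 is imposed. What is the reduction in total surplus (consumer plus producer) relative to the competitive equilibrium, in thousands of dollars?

Rearranging supply gives Qs = P - 159. Without the control the market clears where 1741 - 4P = P - 159, i.e. P* = 380 and Q* = 221.
Because the ceiling (280) lies below the market-clearing price, it is binding.
At P = 280: Qd = 1741 - 4·280 = 621 and Qs = 280 - 159 = 121.
Quantity traded falls to 121. At Q = 121 the demand price is (1741 - 121)/4 = 405 and the supply price is 159 + 121 = 280.
Deadweight loss = ½ · (405 - 280) · (221 - 121) = ½ · 125 · 100 = 6250.

6250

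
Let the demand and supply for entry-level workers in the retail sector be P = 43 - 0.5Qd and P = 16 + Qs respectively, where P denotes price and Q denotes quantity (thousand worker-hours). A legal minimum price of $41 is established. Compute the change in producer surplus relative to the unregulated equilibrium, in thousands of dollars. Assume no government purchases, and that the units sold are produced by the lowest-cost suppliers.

-70

Rearranging demand gives Qd = 86 - 2P; rearranging supply gives Qs = P - 16. Setting quantity demanded equal to quantity supplied, 86 - 2P = P - 16, gives P* = 34 and Q* = 18.
Since 41 > 34, the floor is binding.
At P = 41: Qd = 86 - 2·41 = 4 and Qs = 41 - 16 = 25.
Producer surplus without the control is ½ · (34 - 16) · 18 = 162.
With the floor, 4 units are sold at 41. The supply price at Q = 4 is 20, so PS = ½ · [(41 - 16) + (41 - 20)] · 4 = 92.
Change in producer surplus = 92 - 162 = -70.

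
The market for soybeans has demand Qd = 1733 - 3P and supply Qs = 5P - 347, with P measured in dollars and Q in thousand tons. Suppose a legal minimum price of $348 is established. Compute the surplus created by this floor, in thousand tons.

704

In a free market, 1733 - 3P = 5P - 347 gives the equilibrium P* = 260, Q* = 953.
The floor of 348 is above the equilibrium price 260, so it binds.
At P = 348: Qd = 1733 - 3·348 = 689 and Qs = 5·348 - 347 = 1393.
Surplus = Qs - Qd = 1393 - 689 = 704.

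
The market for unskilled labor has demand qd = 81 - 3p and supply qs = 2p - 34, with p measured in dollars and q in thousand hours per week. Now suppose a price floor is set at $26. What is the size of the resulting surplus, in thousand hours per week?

15

Setting quantity demanded equal to quantity supplied, 81 - 3p = 2p - 34, gives p* = 23 and q* = 12.
The floor of 26 is above the equilibrium price 23, so it binds.
At p = 26: qd = 81 - 3·26 = 3 and qs = 2·26 - 34 = 18.
Surplus = qs - qd = 18 - 3 = 15.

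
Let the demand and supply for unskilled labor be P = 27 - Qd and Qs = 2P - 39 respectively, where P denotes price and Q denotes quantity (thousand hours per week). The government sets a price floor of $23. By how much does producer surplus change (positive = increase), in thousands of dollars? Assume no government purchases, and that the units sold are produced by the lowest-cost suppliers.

Rearranging demand gives Qd = 27 - P. Equilibrium: 27 - P = 2P - 39, so 66 = 3P and P* = 22, Q* = 5.
Because the floor (23) lies above the market-clearing price, it is binding.
At P = 23: Qd = 27 - 23 = 4 and Qs = 2·23 - 39 = 7.
Producer surplus without the control is ½ · (22 - 19.5) · 5 = 6.25.
With the floor, 4 units are sold at 23. The supply price at Q = 4 is 21.5, so PS = ½ · [(23 - 19.5) + (23 - 21.5)] · 4 = 10.
Change in producer surplus = 10 - 6.25 = 3.75.

3.75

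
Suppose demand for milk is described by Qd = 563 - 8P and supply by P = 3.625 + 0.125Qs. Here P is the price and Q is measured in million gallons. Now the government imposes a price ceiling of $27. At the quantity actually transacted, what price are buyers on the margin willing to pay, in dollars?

47

Rearranging supply gives Qs = 8P - 29. Equilibrium: 563 - 8P = 8P - 29, so 592 = 16P and P* = 37, Q* = 267.
Since 27 < 37, the ceiling is binding.
At P = 27: Qd = 563 - 8·27 = 347 and Qs = 8·27 - 29 = 187.
Only 187 units reach the market. On the demand curve, the marginal buyer's willingness to pay at Q = 187 is (563 - 187)/8 = 47.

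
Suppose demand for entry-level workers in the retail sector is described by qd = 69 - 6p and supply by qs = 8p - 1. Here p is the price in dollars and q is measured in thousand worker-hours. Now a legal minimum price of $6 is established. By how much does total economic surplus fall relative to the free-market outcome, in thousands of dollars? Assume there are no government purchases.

5.25

In a free market, 69 - 6p = 8p - 1 gives the equilibrium p* = 5, q* = 39.
The floor of 6 is above the equilibrium price 5, so it binds.
At p = 6: qd = 69 - 6·6 = 33 and qs = 8·6 - 1 = 47.
Quantity traded falls to 33. At q = 33 the demand price is (69 - 33)/6 = 6 and the supply price is (1 + 33)/8 = 4.25.
Deadweight loss = ½ · (6 - 4.25) · (39 - 33) = ½ · 1.75 · 6 = 5.25.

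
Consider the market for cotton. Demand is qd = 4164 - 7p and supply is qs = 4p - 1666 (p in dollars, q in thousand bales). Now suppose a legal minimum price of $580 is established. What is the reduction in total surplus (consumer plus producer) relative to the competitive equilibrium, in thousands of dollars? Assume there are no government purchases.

24062.5

Without the control the market clears where 4164 - 7p = 4p - 1666, i.e. p* = 530 and q* = 454.
Because the floor (580) lies above the market-clearing price, it is binding.
At p = 580: qd = 4164 - 7·580 = 104 and qs = 4·580 - 1666 = 654.
Quantity traded falls to 104. At q = 104 the demand price is (4164 - 104)/7 = 580 and the supply price is (1666 + 104)/4 = 442.5.
Deadweight loss = ½ · (580 - 442.5) · (454 - 104) = ½ · 137.5 · 350 = 24062.5.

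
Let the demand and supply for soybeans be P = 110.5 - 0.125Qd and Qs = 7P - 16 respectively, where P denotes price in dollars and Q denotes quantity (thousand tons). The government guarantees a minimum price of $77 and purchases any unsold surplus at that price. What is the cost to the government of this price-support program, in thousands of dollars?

Rearranging demand gives Qd = 884 - 8P. In a free market, 884 - 8P = 7P - 16 gives the equilibrium P* = 60, Q* = 404.
Because the floor (77) lies above the market-clearing price, it is binding.
At P = 77: Qd = 884 - 8·77 = 268 and Qs = 7·77 - 16 = 523.
Surplus = Qs - Qd = 255.
Government expenditure = surplus × support price = 255 × 77 = 19635.

19635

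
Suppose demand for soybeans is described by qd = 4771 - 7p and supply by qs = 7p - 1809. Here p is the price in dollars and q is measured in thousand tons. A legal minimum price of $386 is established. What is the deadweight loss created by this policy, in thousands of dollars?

0

Setting quantity demanded equal to quantity supplied, 4771 - 7p = 7p - 1809, gives p* = 470 and q* = 1481.
Since 386 is below p* = 470, the floor does not bind and the free-market outcome prevails.
Since the control does not bind, no trades are prevented and deadweight loss is zero.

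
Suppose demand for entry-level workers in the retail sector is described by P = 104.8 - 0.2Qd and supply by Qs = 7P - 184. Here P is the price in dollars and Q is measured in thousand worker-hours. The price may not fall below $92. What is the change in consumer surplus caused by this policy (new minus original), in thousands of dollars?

Rearranging demand gives Qd = 524 - 5P. Setting quantity demanded equal to quantity supplied, 524 - 5P = 7P - 184, gives P* = 59 and Q* = 229.
The floor of 92 is above the equilibrium price 59, so it binds.
At P = 92: Qd = 524 - 5·92 = 64 and Qs = 7·92 - 184 = 460.
Consumer surplus without the control is ½ · (104.8 - 59) · 229 = 5244.1.
With the floor, consumers buy 64 units at 92, so CS = ½ · (104.8 - 92) · 64 = 409.6.
Change in consumer surplus = 409.6 - 5244.1 = -4834.5.

-4834.5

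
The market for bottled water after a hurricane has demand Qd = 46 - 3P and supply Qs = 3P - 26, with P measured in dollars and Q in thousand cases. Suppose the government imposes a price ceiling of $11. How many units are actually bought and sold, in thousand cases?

Setting quantity demanded equal to quantity supplied, 46 - 3P = 3P - 26, gives P* = 12 and Q* = 10.
Since 11 < 12, the ceiling is binding.
At P = 11: Qd = 46 - 3·11 = 13 and Qs = 3·11 - 26 = 7.
The quantity actually transacted is the short side, supply: 7.

7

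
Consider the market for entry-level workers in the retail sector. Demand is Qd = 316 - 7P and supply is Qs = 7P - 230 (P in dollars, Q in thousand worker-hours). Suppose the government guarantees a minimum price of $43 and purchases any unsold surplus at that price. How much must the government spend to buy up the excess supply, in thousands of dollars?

Setting quantity demanded equal to quantity supplied, 316 - 7P = 7P - 230, gives P* = 39 and Q* = 43.
Since 43 > 39, the floor is binding.
At P = 43: Qd = 316 - 7·43 = 15 and Qs = 7·43 - 230 = 71.
Surplus = Qs - Qd = 56.
Government expenditure = surplus × support price = 56 × 43 = 2408.

2408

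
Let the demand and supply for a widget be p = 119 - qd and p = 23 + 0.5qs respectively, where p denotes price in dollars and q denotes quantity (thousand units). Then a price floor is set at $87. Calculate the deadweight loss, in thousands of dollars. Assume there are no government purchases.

768

Rearranging demand gives qd = 119 - p; rearranging supply gives qs = 2p - 46. Without the control the market clears where 119 - p = 2p - 46, i.e. p* = 55 and q* = 64.
Because the floor (87) lies above the market-clearing price, it is binding.
At p = 87: qd = 119 - 87 = 32 and qs = 2·87 - 46 = 128.
Quantity traded falls to 32. At q = 32 the demand price is 119 - 32 = 87 and the supply price is (46 + 32)/2 = 39.
Deadweight loss = ½ · (87 - 39) · (64 - 32) = ½ · 48 · 32 = 768.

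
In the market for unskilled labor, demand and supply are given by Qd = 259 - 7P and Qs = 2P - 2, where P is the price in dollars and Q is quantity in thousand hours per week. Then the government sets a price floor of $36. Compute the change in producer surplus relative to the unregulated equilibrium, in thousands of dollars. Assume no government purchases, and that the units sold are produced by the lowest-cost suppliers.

Without the control the market clears where 259 - 7P = 2P - 2, i.e. P* = 29 and Q* = 56.
Since 36 > 29, the floor is binding.
At P = 36: Qd = 259 - 7·36 = 7 and Qs = 2·36 - 2 = 70.
Producer surplus without the control is ½ · (29 - 1) · 56 = 784.
With the floor, 7 units are sold at 36. The supply price at Q = 7 is 4.5, so PS = ½ · [(36 - 1) + (36 - 4.5)] · 7 = 232.75.
Change in producer surplus = 232.75 - 784 = -551.25.

-551.25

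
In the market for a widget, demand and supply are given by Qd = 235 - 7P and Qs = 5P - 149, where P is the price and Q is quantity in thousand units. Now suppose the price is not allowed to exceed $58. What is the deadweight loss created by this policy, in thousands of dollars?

In a free market, 235 - 7P = 5P - 149 gives the equilibrium P* = 32, Q* = 11.
Since 58 is above P* = 32, the ceiling does not bind and the free-market outcome prevails.
Since the control does not bind, no trades are prevented and deadweight loss is zero.

0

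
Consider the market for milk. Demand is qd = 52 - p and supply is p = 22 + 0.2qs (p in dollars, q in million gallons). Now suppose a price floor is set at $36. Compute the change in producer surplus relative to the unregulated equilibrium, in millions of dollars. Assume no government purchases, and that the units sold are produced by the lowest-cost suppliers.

135.9

Rearranging supply gives qs = 5p - 110. Without the control the market clears where 52 - p = 5p - 110, i.e. p* = 27 and q* = 25.
Since 36 > 27, the floor is binding.
At p = 36: qd = 52 - 36 = 16 and qs = 5·36 - 110 = 70.
Producer surplus without the control is ½ · (27 - 22) · 25 = 62.5.
With the floor, 16 units are sold at 36. The supply price at q = 16 is 25.2, so PS = ½ · [(36 - 22) + (36 - 25.2)] · 16 = 198.4.
Change in producer surplus = 198.4 - 62.5 = 135.9.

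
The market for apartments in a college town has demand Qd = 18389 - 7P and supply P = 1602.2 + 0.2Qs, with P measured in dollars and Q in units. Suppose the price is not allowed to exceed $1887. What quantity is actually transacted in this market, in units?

1424

Rearranging supply gives Qs = 5P - 8011. Equilibrium: 18389 - 7P = 5P - 8011, so 26400 = 12P and P* = 2200, Q* = 2989.
The ceiling of 1887 is below the equilibrium price 2200, so it binds.
At P = 1887: Qd = 18389 - 7·1887 = 5180 and Qs = 5·1887 - 8011 = 1424.
The quantity actually transacted is the short side, supply: 1424.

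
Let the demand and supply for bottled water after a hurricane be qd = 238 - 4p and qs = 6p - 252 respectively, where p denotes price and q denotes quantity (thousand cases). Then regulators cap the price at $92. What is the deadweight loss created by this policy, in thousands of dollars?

Setting quantity demanded equal to quantity supplied, 238 - 4p = 6p - 252, gives p* = 49 and q* = 42.
The ceiling of 92 is above the equilibrium price 49, so it is not binding; the market clears at p* = 49, q* = 42.
Since the control does not bind, no trades are prevented and deadweight loss is zero.

0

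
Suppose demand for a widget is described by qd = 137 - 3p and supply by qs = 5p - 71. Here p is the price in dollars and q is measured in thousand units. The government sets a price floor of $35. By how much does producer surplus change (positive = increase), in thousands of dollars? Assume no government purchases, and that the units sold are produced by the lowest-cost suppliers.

215.1

Equilibrium: 137 - 3p = 5p - 71, so 208 = 8p and p* = 26, q* = 59.
Since 35 > 26, the floor is binding.
At p = 35: qd = 137 - 3·35 = 32 and qs = 5·35 - 71 = 104.
Producer surplus without the control is ½ · (26 - 14.2) · 59 = 348.1.
With the floor, 32 units are sold at 35. The supply price at q = 32 is 20.6, so PS = ½ · [(35 - 14.2) + (35 - 20.6)] · 32 = 563.2.
Change in producer surplus = 563.2 - 348.1 = 215.1.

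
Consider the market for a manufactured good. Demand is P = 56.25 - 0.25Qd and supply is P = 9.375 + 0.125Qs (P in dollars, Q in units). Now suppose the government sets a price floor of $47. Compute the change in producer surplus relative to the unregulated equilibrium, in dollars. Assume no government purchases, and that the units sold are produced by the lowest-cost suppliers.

Rearranging demand gives Qd = 225 - 4P; rearranging supply gives Qs = 8P - 75. In a free market, 225 - 4P = 8P - 75 gives the equilibrium P* = 25, Q* = 125.
Since 47 > 25, the floor is binding.
At P = 47: Qd = 225 - 4·47 = 37 and Qs = 8·47 - 75 = 301.
Producer surplus without the control is ½ · (25 - 9.375) · 125 = 976.5625.
With the floor, 37 units are sold at 47. The supply price at Q = 37 is 14, so PS = ½ · [(47 - 9.375) + (47 - 14)] · 37 = 1306.5625.
Change in producer surplus = 1306.5625 - 976.5625 = 330.

330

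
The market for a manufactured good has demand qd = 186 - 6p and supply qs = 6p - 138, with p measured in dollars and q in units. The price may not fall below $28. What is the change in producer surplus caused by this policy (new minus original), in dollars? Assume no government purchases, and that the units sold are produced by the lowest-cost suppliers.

15

In a free market, 186 - 6p = 6p - 138 gives the equilibrium p* = 27, q* = 24.
Because the floor (28) lies above the market-clearing price, it is binding.
At p = 28: qd = 186 - 6·28 = 18 and qs = 6·28 - 138 = 30.
Producer surplus without the control is ½ · (27 - 23) · 24 = 48.
With the floor, 18 units are sold at 28. The supply price at q = 18 is 26, so PS = ½ · [(28 - 23) + (28 - 26)] · 18 = 63.
Change in producer surplus = 63 - 48 = 15.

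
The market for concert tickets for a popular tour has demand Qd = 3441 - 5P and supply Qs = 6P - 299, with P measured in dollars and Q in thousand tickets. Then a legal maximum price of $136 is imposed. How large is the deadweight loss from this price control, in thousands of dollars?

Equilibrium: 3441 - 5P = 6P - 299, so 3740 = 11P and P* = 340, Q* = 1741.
Since 136 < 340, the ceiling is binding.
At P = 136: Qd = 3441 - 5·136 = 2761 and Qs = 6·136 - 299 = 517.
Quantity traded falls to 517. At Q = 517 the demand price is (3441 - 517)/5 = 584.8 and the supply price is (299 + 517)/6 = 136.
Deadweight loss = ½ · (584.8 - 136) · (1741 - 517) = ½ · 448.8 · 1224 = 274665.6.

274665.6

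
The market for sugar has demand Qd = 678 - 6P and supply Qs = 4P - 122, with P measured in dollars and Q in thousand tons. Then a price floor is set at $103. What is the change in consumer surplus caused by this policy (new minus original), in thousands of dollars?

In a free market, 678 - 6P = 4P - 122 gives the equilibrium P* = 80, Q* = 198.
Because the floor (103) lies above the market-clearing price, it is binding.
At P = 103: Qd = 678 - 6·103 = 60 and Qs = 4·103 - 122 = 290.
Consumer surplus without the control is ½ · (113 - 80) · 198 = 3267.
With the floor, consumers buy 60 units at 103, so CS = ½ · (113 - 103) · 60 = 300.
Change in consumer surplus = 300 - 3267 = -2967.

-2967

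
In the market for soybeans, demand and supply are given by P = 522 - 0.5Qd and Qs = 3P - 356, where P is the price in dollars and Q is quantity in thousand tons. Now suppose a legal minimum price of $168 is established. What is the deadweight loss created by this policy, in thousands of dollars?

Rearranging demand gives Qd = 1044 - 2P. In a free market, 1044 - 2P = 3P - 356 gives the equilibrium P* = 280, Q* = 484.
The floor of 168 is below the equilibrium price 280, so it is not binding; the market clears at P* = 280, Q* = 484.
Since the control does not bind, no trades are prevented and deadweight loss is zero.

0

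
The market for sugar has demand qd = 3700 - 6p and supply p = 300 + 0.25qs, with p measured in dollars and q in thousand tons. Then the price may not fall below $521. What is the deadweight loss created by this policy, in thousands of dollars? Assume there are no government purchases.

7207.5

Rearranging supply gives qs = 4p - 1200. Equilibrium: 3700 - 6p = 4p - 1200, so 4900 = 10p and p* = 490, q* = 760.
Since 521 > 490, the floor is binding.
At p = 521: qd = 3700 - 6·521 = 574 and qs = 4·521 - 1200 = 884.
Quantity traded falls to 574. At q = 574 the demand price is (3700 - 574)/6 = 521 and the supply price is (1200 + 574)/4 = 443.5.
Deadweight loss = ½ · (521 - 443.5) · (760 - 574) = ½ · 77.5 · 186 = 7207.5.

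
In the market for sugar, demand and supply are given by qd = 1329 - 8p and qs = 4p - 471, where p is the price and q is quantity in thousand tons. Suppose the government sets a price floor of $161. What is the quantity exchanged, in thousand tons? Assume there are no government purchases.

41

Setting quantity demanded equal to quantity supplied, 1329 - 8p = 4p - 471, gives p* = 150 and q* = 129.
Since 161 > 150, the floor is binding.
At p = 161: qd = 1329 - 8·161 = 41 and qs = 4·161 - 471 = 173.
The quantity actually transacted is the short side, demand: 41.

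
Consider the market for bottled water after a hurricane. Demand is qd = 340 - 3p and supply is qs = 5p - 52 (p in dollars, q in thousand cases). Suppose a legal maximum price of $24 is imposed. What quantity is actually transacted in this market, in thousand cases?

In a free market, 340 - 3p = 5p - 52 gives the equilibrium p* = 49, q* = 193.
Since 24 < 49, the ceiling is binding.
At p = 24: qd = 340 - 3·24 = 268 and qs = 5·24 - 52 = 68.
The quantity actually transacted is the short side, supply: 68.

68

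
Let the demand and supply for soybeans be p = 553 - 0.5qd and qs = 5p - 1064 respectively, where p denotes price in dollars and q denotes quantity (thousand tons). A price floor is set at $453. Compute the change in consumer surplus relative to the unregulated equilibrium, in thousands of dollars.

-49049

Rearranging demand gives qd = 1106 - 2p. Equilibrium: 1106 - 2p = 5p - 1064, so 2170 = 7p and p* = 310, q* = 486.
The floor of 453 is above the equilibrium price 310, so it binds.
At p = 453: qd = 1106 - 2·453 = 200 and qs = 5·453 - 1064 = 1201.
Consumer surplus without the control is ½ · (553 - 310) · 486 = 59049.
With the floor, consumers buy 200 units at 453, so CS = ½ · (553 - 453) · 200 = 10000.
Change in consumer surplus = 10000 - 59049 = -49049.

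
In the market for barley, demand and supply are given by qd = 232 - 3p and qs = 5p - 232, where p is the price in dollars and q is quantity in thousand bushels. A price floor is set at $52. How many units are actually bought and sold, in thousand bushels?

Setting quantity demanded equal to quantity supplied, 232 - 3p = 5p - 232, gives p* = 58 and q* = 58.
Since 52 is below p* = 58, the floor does not bind and the free-market outcome prevails.

58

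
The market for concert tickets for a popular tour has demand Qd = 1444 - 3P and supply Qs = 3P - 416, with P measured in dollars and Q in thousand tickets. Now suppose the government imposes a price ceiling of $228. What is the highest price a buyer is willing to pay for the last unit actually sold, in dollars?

Setting quantity demanded equal to quantity supplied, 1444 - 3P = 3P - 416, gives P* = 310 and Q* = 514.
The ceiling of 228 is below the equilibrium price 310, so it binds.
At P = 228: Qd = 1444 - 3·228 = 760 and Qs = 3·228 - 416 = 268.
Only 268 units reach the market. On the demand curve, the marginal buyer's willingness to pay at Q = 268 is (1444 - 268)/3 = 392.

392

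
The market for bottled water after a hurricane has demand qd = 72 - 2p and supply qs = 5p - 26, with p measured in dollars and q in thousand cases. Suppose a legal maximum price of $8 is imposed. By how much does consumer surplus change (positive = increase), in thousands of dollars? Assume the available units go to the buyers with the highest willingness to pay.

In a free market, 72 - 2p = 5p - 26 gives the equilibrium p* = 14, q* = 44.
Since 8 < 14, the ceiling is binding.
At p = 8: qd = 72 - 2·8 = 56 and qs = 5·8 - 26 = 14.
Consumer surplus without the control is ½ · (36 - 14) · 44 = 484.
With the ceiling, 14 units are sold at 8 (assume they go to the highest-value buyers). The demand price at q = 14 is 29, so CS = ½ · [(36 - 8) + (29 - 8)] · 14 = 343.
Change in consumer surplus = 343 - 484 = -141.

-141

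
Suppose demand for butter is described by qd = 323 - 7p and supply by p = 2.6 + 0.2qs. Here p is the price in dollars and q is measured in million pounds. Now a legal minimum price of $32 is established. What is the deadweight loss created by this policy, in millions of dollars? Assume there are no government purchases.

Rearranging supply gives qs = 5p - 13. Setting quantity demanded equal to quantity supplied, 323 - 7p = 5p - 13, gives p* = 28 and q* = 127.
Since 32 > 28, the floor is binding.
At p = 32: qd = 323 - 7·32 = 99 and qs = 5·32 - 13 = 147.
Quantity traded falls to 99. At q = 99 the demand price is (323 - 99)/7 = 32 and the supply price is (13 + 99)/5 = 22.4.
Deadweight loss = ½ · (32 - 22.4) · (127 - 99) = ½ · 9.6 · 28 = 134.4.

134.4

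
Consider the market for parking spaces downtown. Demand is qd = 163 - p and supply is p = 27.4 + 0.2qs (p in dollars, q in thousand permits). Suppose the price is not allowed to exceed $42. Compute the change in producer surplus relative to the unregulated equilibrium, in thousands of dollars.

Rearranging supply gives qs = 5p - 137. In a free market, 163 - p = 5p - 137 gives the equilibrium p* = 50, q* = 113.
Since 42 < 50, the ceiling is binding.
At p = 42: qd = 163 - 42 = 121 and qs = 5·42 - 137 = 73.
Producer surplus without the control is ½ · (50 - 27.4) · 113 = 1276.9.
With the ceiling, producers sell 73 units at 42, so PS = ½ · (42 - 27.4) · 73 = 532.9.
Change in producer surplus = 532.9 - 1276.9 = -744.

-744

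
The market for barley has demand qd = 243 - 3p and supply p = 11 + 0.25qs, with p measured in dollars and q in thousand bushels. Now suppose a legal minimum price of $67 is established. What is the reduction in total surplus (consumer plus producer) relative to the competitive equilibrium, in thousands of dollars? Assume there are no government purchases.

1774.5

Rearranging supply gives qs = 4p - 44. Setting quantity demanded equal to quantity supplied, 243 - 3p = 4p - 44, gives p* = 41 and q* = 120.
Since 67 > 41, the floor is binding.
At p = 67: qd = 243 - 3·67 = 42 and qs = 4·67 - 44 = 224.
Quantity traded falls to 42. At q = 42 the demand price is (243 - 42)/3 = 67 and the supply price is (44 + 42)/4 = 21.5.
Deadweight loss = ½ · (67 - 21.5) · (120 - 42) = ½ · 45.5 · 78 = 1774.5.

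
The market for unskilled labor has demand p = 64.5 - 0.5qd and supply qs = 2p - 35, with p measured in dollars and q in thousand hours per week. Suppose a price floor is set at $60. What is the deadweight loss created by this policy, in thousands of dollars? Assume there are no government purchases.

Rearranging demand gives qd = 129 - 2p. In a free market, 129 - 2p = 2p - 35 gives the equilibrium p* = 41, q* = 47.
Since 60 > 41, the floor is binding.
At p = 60: qd = 129 - 2·60 = 9 and qs = 2·60 - 35 = 85.
Quantity traded falls to 9. At q = 9 the demand price is (129 - 9)/2 = 60 and the supply price is (35 + 9)/2 = 22.
Deadweight loss = ½ · (60 - 22) · (47 - 9) = ½ · 38 · 38 = 722.

722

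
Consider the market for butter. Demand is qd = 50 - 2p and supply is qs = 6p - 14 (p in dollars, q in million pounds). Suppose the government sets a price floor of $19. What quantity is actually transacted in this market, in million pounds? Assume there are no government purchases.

Equilibrium: 50 - 2p = 6p - 14, so 64 = 8p and p* = 8, q* = 34.
Because the floor (19) lies above the market-clearing price, it is binding.
At p = 19: qd = 50 - 2·19 = 12 and qs = 6·19 - 14 = 100.
The quantity actually transacted is the short side, demand: 12.

12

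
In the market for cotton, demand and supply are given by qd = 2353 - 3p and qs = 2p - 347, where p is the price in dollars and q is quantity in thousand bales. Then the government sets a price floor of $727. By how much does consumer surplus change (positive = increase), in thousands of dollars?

Equilibrium: 2353 - 3p = 2p - 347, so 2700 = 5p and p* = 540, q* = 733.
Because the floor (727) lies above the market-clearing price, it is binding.
At p = 727: qd = 2353 - 3·727 = 172 and qs = 2·727 - 347 = 1107.
Consumer surplus without the control is ½ · (2353/3 - 540) · 733 = 537289/6.
With the floor, consumers buy 172 units at 727, so CS = ½ · (2353/3 - 727) · 172 = 14792/3.
Change in consumer surplus = 14792/3 - 537289/6 = -84617.5.

-84617.5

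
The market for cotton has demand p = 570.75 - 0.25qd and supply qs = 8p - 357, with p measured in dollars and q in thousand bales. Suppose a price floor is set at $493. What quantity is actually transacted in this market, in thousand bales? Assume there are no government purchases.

311

Rearranging demand gives qd = 2283 - 4p. In a free market, 2283 - 4p = 8p - 357 gives the equilibrium p* = 220, q* = 1403.
Since 493 > 220, the floor is binding.
At p = 493: qd = 2283 - 4·493 = 311 and qs = 8·493 - 357 = 3587.
The quantity actually transacted is the short side, demand: 311.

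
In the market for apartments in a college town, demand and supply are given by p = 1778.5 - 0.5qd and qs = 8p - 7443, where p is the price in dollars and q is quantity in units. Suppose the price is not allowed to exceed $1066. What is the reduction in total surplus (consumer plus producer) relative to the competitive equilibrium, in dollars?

Rearranging demand gives qd = 3557 - 2p. Equilibrium: 3557 - 2p = 8p - 7443, so 11000 = 10p and p* = 1100, q* = 1357.
Since 1066 < 1100, the ceiling is binding.
At p = 1066: qd = 3557 - 2·1066 = 1425 and qs = 8·1066 - 7443 = 1085.
Quantity traded falls to 1085. At q = 1085 the demand price is (3557 - 1085)/2 = 1236 and the supply price is (7443 + 1085)/8 = 1066.
Deadweight loss = ½ · (1236 - 1066) · (1357 - 1085) = ½ · 170 · 272 = 23120.

23120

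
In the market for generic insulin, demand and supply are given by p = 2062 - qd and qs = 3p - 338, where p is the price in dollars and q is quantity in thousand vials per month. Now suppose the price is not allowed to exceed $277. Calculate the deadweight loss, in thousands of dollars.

625974

Rearranging demand gives qd = 2062 - p. Without the control the market clears where 2062 - p = 3p - 338, i.e. p* = 600 and q* = 1462.
The ceiling of 277 is below the equilibrium price 600, so it binds.
At p = 277: qd = 2062 - 277 = 1785 and qs = 3·277 - 338 = 493.
Quantity traded falls to 493. At q = 493 the demand price is 2062 - 493 = 1569 and the supply price is (338 + 493)/3 = 277.
Deadweight loss = ½ · (1569 - 277) · (1462 - 493) = ½ · 1292 · 969 = 625974.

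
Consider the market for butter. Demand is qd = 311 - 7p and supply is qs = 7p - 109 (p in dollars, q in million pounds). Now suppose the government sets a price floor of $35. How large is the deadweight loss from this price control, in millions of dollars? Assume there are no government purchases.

175

In a free market, 311 - 7p = 7p - 109 gives the equilibrium p* = 30, q* = 101.
The floor of 35 is above the equilibrium price 30, so it binds.
At p = 35: qd = 311 - 7·35 = 66 and qs = 7·35 - 109 = 136.
Quantity traded falls to 66. At q = 66 the demand price is (311 - 66)/7 = 35 and the supply price is (109 + 66)/7 = 25.
Deadweight loss = ½ · (35 - 25) · (101 - 66) = ½ · 10 · 35 = 175.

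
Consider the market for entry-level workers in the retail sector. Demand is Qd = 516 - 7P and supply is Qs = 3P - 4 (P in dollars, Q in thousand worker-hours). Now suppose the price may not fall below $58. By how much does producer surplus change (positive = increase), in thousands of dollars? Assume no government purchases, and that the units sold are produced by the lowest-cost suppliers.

366

Without the control the market clears where 516 - 7P = 3P - 4, i.e. P* = 52 and Q* = 152.
Since 58 > 52, the floor is binding.
At P = 58: Qd = 516 - 7·58 = 110 and Qs = 3·58 - 4 = 170.
Producer surplus without the control is ½ · (52 - 4/3) · 152 = 11552/3.
With the floor, 110 units are sold at 58. The supply price at Q = 110 is 38, so PS = ½ · [(58 - 4/3) + (58 - 38)] · 110 = 12650/3.
Change in producer surplus = 12650/3 - 11552/3 = 366.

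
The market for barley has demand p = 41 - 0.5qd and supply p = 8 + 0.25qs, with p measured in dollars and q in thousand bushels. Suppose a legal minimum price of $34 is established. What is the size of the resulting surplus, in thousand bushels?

Rearranging demand gives qd = 82 - 2p; rearranging supply gives qs = 4p - 32. Without the control the market clears where 82 - 2p = 4p - 32, i.e. p* = 19 and q* = 44.
Because the floor (34) lies above the market-clearing price, it is binding.
At p = 34: qd = 82 - 2·34 = 14 and qs = 4·34 - 32 = 104.
Surplus = qs - qd = 104 - 14 = 90.

90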